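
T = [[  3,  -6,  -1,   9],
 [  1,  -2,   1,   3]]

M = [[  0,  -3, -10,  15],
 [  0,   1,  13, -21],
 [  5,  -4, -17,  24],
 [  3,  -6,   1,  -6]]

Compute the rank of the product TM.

First compute TM:
[[ 22, -65, -82,  93],
 [ 14, -27, -50,  63]]
Now row reduce the product.
R2 ← R2 − (7/11)·R1: [0, 158/11, 24/11, 42/11]
2 nonzero rows, so rank(TM) = 2.

2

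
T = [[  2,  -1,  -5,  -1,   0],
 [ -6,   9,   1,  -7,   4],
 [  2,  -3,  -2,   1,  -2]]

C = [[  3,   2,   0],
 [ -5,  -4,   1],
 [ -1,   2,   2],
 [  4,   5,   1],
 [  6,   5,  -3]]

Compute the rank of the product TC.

3

First compute TC:
[[ 12,  -7, -12],
 [-68, -61,  -8],
 [ 15,   7,   0]]
Now row reduce the product.
R2 ← R2 + (17/3)·R1: [0, -302/3, -76]
R3 ← R3 − (5/4)·R1: [0, 63/4, 15]
R3 ← R3 + (189/1208)·R2: [0, 0, 939/302]
3 nonzero rows, so rank(TC) = 3.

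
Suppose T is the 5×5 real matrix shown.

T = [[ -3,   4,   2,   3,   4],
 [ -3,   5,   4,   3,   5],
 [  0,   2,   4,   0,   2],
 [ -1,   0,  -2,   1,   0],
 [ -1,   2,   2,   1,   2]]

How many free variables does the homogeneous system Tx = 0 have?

3

Row reduce to echelon form.
R2 ← R2 − R1: [0, 1, 2, 0, 1]
R4 ← R4 − (1/3)·R1: [0, -4/3, -8/3, 0, -4/3]
R5 ← R5 − (1/3)·R1: [0, 2/3, 4/3, 0, 2/3]
R3 ← R3 − (2)·R2: [0, 0, 0, 0, 0]
R4 ← R4 + (4/3)·R2: [0, 0, 0, 0, 0]
R5 ← R5 − (2/3)·R2: [0, 0, 0, 0, 0]
2 nonzero rows, so rank(T) = 2.
T has 5 columns; by rank–nullity, nullity = 5 − 2 = 3.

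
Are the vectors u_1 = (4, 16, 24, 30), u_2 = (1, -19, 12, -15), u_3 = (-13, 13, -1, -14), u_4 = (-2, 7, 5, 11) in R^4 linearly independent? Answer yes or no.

Form the matrix with these vectors as rows and row reduce.
R2 ← R2 − (1/4)·R1: [0, -23, 6, -45/2]
R3 ← R3 + (13/4)·R1: [0, 65, 77, 167/2]
R4 ← R4 + (1/2)·R1: [0, 15, 17, 26]
R3 ← R3 + (65/23)·R2: [0, 0, 2161/23, 458/23]
R4 ← R4 + (15/23)·R2: [0, 0, 481/23, 521/46]
R4 ← R4 − (481/2161)·R3: [0, 0, 0, 29795/4322]
4 nonzero rows, so the 4 vectors span a space of dimension 4.
Since 4 = 4, the vectors are linearly independent.

yes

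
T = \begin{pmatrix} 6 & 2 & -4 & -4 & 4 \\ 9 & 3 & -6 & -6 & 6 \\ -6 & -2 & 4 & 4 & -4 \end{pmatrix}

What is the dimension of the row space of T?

1

Row reduce to echelon form.
R2 ← R2 − (3/2)·R1: [0, 0, 0, 0, 0]
R3 ← R3 + R1: [0, 0, 0, 0, 0]
Echelon form has 1 nonzero row, so rank(T) = 1.
The row space has dimension equal to the rank: 1.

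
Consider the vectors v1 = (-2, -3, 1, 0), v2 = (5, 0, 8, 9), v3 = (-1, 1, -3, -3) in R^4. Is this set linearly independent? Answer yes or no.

no

Form the matrix with these vectors as rows and row reduce.
R2 ← R2 + (5/2)·R1: [0, -15/2, 21/2, 9]
R3 ← R3 − (1/2)·R1: [0, 5/2, -7/2, -3]
R3 ← R3 + (1/3)·R2: [0, 0, 0, 0]
2 nonzero rows, so the 3 vectors span a space of dimension 2.
Since 2 < 3, the vectors are linearly dependent.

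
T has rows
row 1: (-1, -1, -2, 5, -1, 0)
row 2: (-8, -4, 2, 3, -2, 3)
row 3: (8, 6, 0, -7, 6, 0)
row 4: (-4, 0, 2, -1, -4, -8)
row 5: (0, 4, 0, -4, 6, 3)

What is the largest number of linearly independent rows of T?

Row reduce to echelon form.
R2 ← R2 − (8)·R1: [0, 4, 18, -37, 6, 3]
R3 ← R3 + (8)·R1: [0, -2, -16, 33, -2, 0]
R4 ← R4 − (4)·R1: [0, 4, 10, -21, 0, -8]
R3 ← R3 + (1/2)·R2: [0, 0, -7, 29/2, 1, 3/2]
R4 ← R4 − R2: [0, 0, -8, 16, -6, -11]
R5 ← R5 − R2: [0, 0, -18, 33, 0, 0]
R4 ← R4 − (8/7)·R3: [0, 0, 0, -4/7, -50/7, -89/7]
R5 ← R5 − (18/7)·R3: [0, 0, 0, -30/7, -18/7, -27/7]
R5 ← R5 − (15/2)·R4: [0, 0, 0, 0, 51, 183/2]
Echelon form has 5 nonzero rows, so rank(T) = 5.
The rank gives the maximum number of linearly independent rows: 5.

5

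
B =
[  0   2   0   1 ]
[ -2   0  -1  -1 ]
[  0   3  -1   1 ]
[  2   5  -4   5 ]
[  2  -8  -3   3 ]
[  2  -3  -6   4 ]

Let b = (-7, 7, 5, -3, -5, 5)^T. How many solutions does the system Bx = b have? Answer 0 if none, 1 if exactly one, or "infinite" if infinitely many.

0

Row reduce the augmented matrix [B | b].
Swap R1 ↔ R2
R4 ← R4 + R1: [0, 5, -5, 4, 4]
R5 ← R5 + R1: [0, -8, -4, 2, 2]
R6 ← R6 + R1: [0, -3, -7, 3, 12]
R3 ← R3 − (3/2)·R2: [0, 0, -1, -1/2, 31/2]
R4 ← R4 − (5/2)·R2: [0, 0, -5, 3/2, 43/2]
R5 ← R5 + (4)·R2: [0, 0, -4, 6, -26]
R6 ← R6 + (3/2)·R2: [0, 0, -7, 9/2, 3/2]
R4 ← R4 − (5)·R3: [0, 0, 0, 4, -56]
R5 ← R5 − (4)·R3: [0, 0, 0, 8, -88]
R6 ← R6 − (7)·R3: [0, 0, 0, 8, -107]
R5 ← R5 − (2)·R4: [0, 0, 0, 0, 24]
R6 ← R6 − (2)·R4: [0, 0, 0, 0, 5]
R6 ← R6 − (5/24)·R5: [0, 0, 0, 0, 0]
The echelon form has 5 nonzero rows; the last pivot sits in the augmented column, so rank(B) = 4 but rank([B|b]) = 5.
Since the ranks differ, the system is inconsistent.
It has no solutions.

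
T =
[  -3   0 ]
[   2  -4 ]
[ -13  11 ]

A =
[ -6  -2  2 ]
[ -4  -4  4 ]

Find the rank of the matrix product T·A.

2

First compute TA:
[[ 18,   6,  -6],
 [  4,  12, -12],
 [ 34, -18,  18]]
Now row reduce the product.
R2 ← R2 − (2/9)·R1: [0, 32/3, -32/3]
R3 ← R3 − (17/9)·R1: [0, -88/3, 88/3]
R3 ← R3 + (11/4)·R2: [0, 0, 0]
2 nonzero rows, so rank(TA) = 2.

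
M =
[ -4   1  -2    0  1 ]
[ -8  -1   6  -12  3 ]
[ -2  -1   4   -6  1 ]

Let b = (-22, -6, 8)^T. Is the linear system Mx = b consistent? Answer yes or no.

yes

Row reduce the augmented matrix [M | b].
R2 ← R2 − (2)·R1: [0, -3, 10, -12, 1, 38]
R3 ← R3 − (1/2)·R1: [0, -3/2, 5, -6, 1/2, 19]
R3 ← R3 − (1/2)·R2: [0, 0, 0, 0, 0, 0]
The echelon form has 2 nonzero rows, and every pivot lies in the first 5 columns, so rank(M) = rank([M|b]) = 2.
The system is consistent.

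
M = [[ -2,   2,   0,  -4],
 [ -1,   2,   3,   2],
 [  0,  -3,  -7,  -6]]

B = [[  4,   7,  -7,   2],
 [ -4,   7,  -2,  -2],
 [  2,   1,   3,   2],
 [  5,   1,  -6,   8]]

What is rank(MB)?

First compute MB:
[[-36,  -4,  34, -40],
 [  4,  12,   0,  16],
 [-32, -34,  21, -56]]
Now row reduce the product.
R2 ← R2 + (1/9)·R1: [0, 104/9, 34/9, 104/9]
R3 ← R3 − (8/9)·R1: [0, -274/9, -83/9, -184/9]
R3 ← R3 + (137/52)·R2: [0, 0, 19/26, 10]
3 nonzero rows, so rank(MB) = 3.

3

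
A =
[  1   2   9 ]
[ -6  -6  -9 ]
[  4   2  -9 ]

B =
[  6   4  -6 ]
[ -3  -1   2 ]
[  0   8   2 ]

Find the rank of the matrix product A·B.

First compute AB:
[[  0,  74,  16],
 [-18, -90,   6],
 [ 18, -58, -38]]
Now row reduce the product.
Swap R1 ↔ R2
R3 ← R3 + R1: [0, -148, -32]
R3 ← R3 + (2)·R2: [0, 0, 0]
2 nonzero rows, so rank(AB) = 2.

2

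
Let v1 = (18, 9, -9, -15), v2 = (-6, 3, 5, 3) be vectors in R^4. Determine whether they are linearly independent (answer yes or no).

Form the matrix with these vectors as rows and row reduce.
R2 ← R2 + (1/3)·R1: [0, 6, 2, -2]
2 nonzero rows, so the 2 vectors span a space of dimension 2.
Since 2 = 2, the vectors are linearly independent.

yes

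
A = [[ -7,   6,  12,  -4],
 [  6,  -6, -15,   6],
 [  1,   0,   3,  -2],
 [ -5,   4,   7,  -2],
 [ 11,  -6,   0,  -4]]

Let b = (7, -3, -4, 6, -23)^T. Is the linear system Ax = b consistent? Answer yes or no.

Row reduce the augmented matrix [A | b].
R2 ← R2 + (6/7)·R1: [0, -6/7, -33/7, 18/7, 3]
R3 ← R3 + (1/7)·R1: [0, 6/7, 33/7, -18/7, -3]
R4 ← R4 − (5/7)·R1: [0, -2/7, -11/7, 6/7, 1]
R5 ← R5 + (11/7)·R1: [0, 24/7, 132/7, -72/7, -12]
R3 ← R3 + R2: [0, 0, 0, 0, 0]
R4 ← R4 − (1/3)·R2: [0, 0, 0, 0, 0]
R5 ← R5 + (4)·R2: [0, 0, 0, 0, 0]
The echelon form has 2 nonzero rows, and every pivot lies in the first 4 columns, so rank(A) = rank([A|b]) = 2.
The system is consistent.

yes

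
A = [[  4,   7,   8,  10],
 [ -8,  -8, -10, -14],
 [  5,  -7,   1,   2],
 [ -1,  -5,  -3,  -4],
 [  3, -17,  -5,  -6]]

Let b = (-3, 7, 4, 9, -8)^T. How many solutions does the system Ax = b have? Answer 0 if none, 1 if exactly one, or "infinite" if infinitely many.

0

Row reduce the augmented matrix [A | b].
R2 ← R2 + (2)·R1: [0, 6, 6, 6, 1]
R3 ← R3 − (5/4)·R1: [0, -63/4, -9, -21/2, 31/4]
R4 ← R4 + (1/4)·R1: [0, -13/4, -1, -3/2, 33/4]
R5 ← R5 − (3/4)·R1: [0, -89/4, -11, -27/2, -23/4]
R3 ← R3 + (21/8)·R2: [0, 0, 27/4, 21/4, 83/8]
R4 ← R4 + (13/24)·R2: [0, 0, 9/4, 7/4, 211/24]
R5 ← R5 + (89/24)·R2: [0, 0, 45/4, 35/4, -49/24]
R4 ← R4 − (1/3)·R3: [0, 0, 0, 0, 16/3]
R5 ← R5 − (5/3)·R3: [0, 0, 0, 0, -58/3]
R5 ← R5 + (29/8)·R4: [0, 0, 0, 0, 0]
The echelon form has 4 nonzero rows; the last pivot sits in the augmented column, so rank(A) = 3 but rank([A|b]) = 4.
Since the ranks differ, the system is inconsistent.
It has no solutions.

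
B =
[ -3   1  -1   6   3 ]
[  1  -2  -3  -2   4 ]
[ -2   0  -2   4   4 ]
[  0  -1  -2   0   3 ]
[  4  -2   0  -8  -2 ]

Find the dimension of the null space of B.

Row reduce to echelon form.
R2 ← R2 + (1/3)·R1: [0, -5/3, -10/3, 0, 5]
R3 ← R3 − (2/3)·R1: [0, -2/3, -4/3, 0, 2]
R5 ← R5 + (4/3)·R1: [0, -2/3, -4/3, 0, 2]
R3 ← R3 − (2/5)·R2: [0, 0, 0, 0, 0]
R4 ← R4 − (3/5)·R2: [0, 0, 0, 0, 0]
R5 ← R5 − (2/5)·R2: [0, 0, 0, 0, 0]
2 nonzero rows, so rank(B) = 2.
B has 5 columns; by rank–nullity, nullity = 5 − 2 = 3.

3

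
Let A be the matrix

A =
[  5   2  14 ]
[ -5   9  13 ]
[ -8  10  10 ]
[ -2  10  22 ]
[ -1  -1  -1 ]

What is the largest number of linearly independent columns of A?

Row reduce to echelon form.
R2 ← R2 + R1: [0, 11, 27]
R3 ← R3 + (8/5)·R1: [0, 66/5, 162/5]
R4 ← R4 + (2/5)·R1: [0, 54/5, 138/5]
R5 ← R5 + (1/5)·R1: [0, -3/5, 9/5]
R3 ← R3 − (6/5)·R2: [0, 0, 0]
R4 ← R4 − (54/55)·R2: [0, 0, 12/11]
R5 ← R5 + (3/55)·R2: [0, 0, 36/11]
Swap R3 ↔ R4
R5 ← R5 − (3)·R3: [0, 0, 0]
Echelon form has 3 nonzero rows, so rank(A) = 3.
The rank gives the maximum number of linearly independent columns: 3.

3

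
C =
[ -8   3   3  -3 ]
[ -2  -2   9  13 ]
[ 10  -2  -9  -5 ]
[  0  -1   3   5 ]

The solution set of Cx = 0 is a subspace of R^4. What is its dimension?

2

Row reduce to echelon form.
R2 ← R2 − (1/4)·R1: [0, -11/4, 33/4, 55/4]
R3 ← R3 + (5/4)·R1: [0, 7/4, -21/4, -35/4]
R3 ← R3 + (7/11)·R2: [0, 0, 0, 0]
R4 ← R4 − (4/11)·R2: [0, 0, 0, 0]
2 nonzero rows, so rank(C) = 2.
C has 4 columns; by rank–nullity, nullity = 4 − 2 = 2.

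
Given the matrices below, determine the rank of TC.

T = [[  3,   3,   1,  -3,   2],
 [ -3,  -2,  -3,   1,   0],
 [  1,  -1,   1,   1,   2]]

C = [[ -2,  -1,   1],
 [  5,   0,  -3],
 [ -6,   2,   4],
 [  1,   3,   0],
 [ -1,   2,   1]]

2

First compute TC:
[[ -2,  -6,   0],
 [ 15,   0,  -9],
 [-14,   8,  10]]
Now row reduce the product.
R2 ← R2 + (15/2)·R1: [0, -45, -9]
R3 ← R3 − (7)·R1: [0, 50, 10]
R3 ← R3 + (10/9)·R2: [0, 0, 0]
2 nonzero rows, so rank(TC) = 2.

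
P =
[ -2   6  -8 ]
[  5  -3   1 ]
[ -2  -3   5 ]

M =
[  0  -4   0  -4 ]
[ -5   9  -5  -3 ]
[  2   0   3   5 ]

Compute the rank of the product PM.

3

First compute PM:
[[-46,  62, -54, -50],
 [ 17, -47,  18,  -6],
 [ 25, -19,  30,  42]]
Now row reduce the product.
R2 ← R2 + (17/46)·R1: [0, -554/23, -45/23, -563/23]
R3 ← R3 + (25/46)·R1: [0, 338/23, 15/23, 341/23]
R3 ← R3 + (169/277)·R2: [0, 0, -150/277, -30/277]
3 nonzero rows, so rank(PM) = 3.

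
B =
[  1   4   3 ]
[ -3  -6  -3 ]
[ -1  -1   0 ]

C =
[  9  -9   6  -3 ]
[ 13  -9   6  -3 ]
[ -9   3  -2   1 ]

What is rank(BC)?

2

First compute BC:
[[ 34, -36,  24, -12],
 [-78,  72, -48,  24],
 [-22,  18, -12,   6]]
Now row reduce the product.
R2 ← R2 + (39/17)·R1: [0, -180/17, 120/17, -60/17]
R3 ← R3 + (11/17)·R1: [0, -90/17, 60/17, -30/17]
R3 ← R3 − (1/2)·R2: [0, 0, 0, 0]
2 nonzero rows, so rank(BC) = 2.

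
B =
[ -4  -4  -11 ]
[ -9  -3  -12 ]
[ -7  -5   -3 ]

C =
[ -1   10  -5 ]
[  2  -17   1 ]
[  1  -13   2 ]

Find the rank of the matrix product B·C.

First compute BC:
[[-15, 171,  -6],
 [ -9, 117,  18],
 [ -6,  54,  24]]
Now row reduce the product.
R2 ← R2 − (3/5)·R1: [0, 72/5, 108/5]
R3 ← R3 − (2/5)·R1: [0, -72/5, 132/5]
R3 ← R3 + R2: [0, 0, 48]
3 nonzero rows, so rank(BC) = 3.

3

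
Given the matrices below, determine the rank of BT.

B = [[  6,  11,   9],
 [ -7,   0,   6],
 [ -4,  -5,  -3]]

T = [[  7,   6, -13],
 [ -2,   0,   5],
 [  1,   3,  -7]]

2

First compute BT:
[[ 29,  63, -86],
 [-43, -24,  49],
 [-21, -33,  48]]
Now row reduce the product.
R2 ← R2 + (43/29)·R1: [0, 2013/29, -2277/29]
R3 ← R3 + (21/29)·R1: [0, 366/29, -414/29]
R3 ← R3 − (2/11)·R2: [0, 0, 0]
2 nonzero rows, so rank(BT) = 2.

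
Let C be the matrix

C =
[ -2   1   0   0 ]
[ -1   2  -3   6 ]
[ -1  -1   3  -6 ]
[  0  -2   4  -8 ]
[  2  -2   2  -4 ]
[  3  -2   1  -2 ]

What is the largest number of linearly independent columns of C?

2

Row reduce to echelon form.
R2 ← R2 − (1/2)·R1: [0, 3/2, -3, 6]
R3 ← R3 − (1/2)·R1: [0, -3/2, 3, -6]
R5 ← R5 + R1: [0, -1, 2, -4]
R6 ← R6 + (3/2)·R1: [0, -1/2, 1, -2]
R3 ← R3 + R2: [0, 0, 0, 0]
R4 ← R4 + (4/3)·R2: [0, 0, 0, 0]
R5 ← R5 + (2/3)·R2: [0, 0, 0, 0]
R6 ← R6 + (1/3)·R2: [0, 0, 0, 0]
Echelon form has 2 nonzero rows, so rank(C) = 2.
The rank gives the maximum number of linearly independent columns: 2.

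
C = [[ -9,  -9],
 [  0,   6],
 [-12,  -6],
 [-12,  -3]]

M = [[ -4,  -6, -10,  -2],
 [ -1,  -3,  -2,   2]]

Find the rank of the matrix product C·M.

2

First compute CM:
[[ 45,  81, 108,   0],
 [ -6, -18, -12,  12],
 [ 54,  90, 132,  12],
 [ 51,  81, 126,  18]]
Now row reduce the product.
R2 ← R2 + (2/15)·R1: [0, -36/5, 12/5, 12]
R3 ← R3 − (6/5)·R1: [0, -36/5, 12/5, 12]
R4 ← R4 − (17/15)·R1: [0, -54/5, 18/5, 18]
R3 ← R3 − R2: [0, 0, 0, 0]
R4 ← R4 − (3/2)·R2: [0, 0, 0, 0]
2 nonzero rows, so rank(CM) = 2.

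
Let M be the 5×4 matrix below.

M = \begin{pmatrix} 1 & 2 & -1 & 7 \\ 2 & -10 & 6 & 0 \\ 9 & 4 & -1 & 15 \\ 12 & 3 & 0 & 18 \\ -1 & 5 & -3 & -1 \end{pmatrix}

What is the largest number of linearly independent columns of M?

Row reduce to echelon form.
R2 ← R2 − (2)·R1: [0, -14, 8, -14]
R3 ← R3 − (9)·R1: [0, -14, 8, -48]
R4 ← R4 − (12)·R1: [0, -21, 12, -66]
R5 ← R5 + R1: [0, 7, -4, 6]
R3 ← R3 − R2: [0, 0, 0, -34]
R4 ← R4 − (3/2)·R2: [0, 0, 0, -45]
R5 ← R5 + (1/2)·R2: [0, 0, 0, -1]
R4 ← R4 − (45/34)·R3: [0, 0, 0, 0]
R5 ← R5 − (1/34)·R3: [0, 0, 0, 0]
Echelon form has 3 nonzero rows, so rank(M) = 3.
The rank gives the maximum number of linearly independent columns: 3.

3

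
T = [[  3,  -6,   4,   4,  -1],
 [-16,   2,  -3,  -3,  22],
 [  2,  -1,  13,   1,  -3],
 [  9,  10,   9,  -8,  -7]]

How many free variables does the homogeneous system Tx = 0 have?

1

Row reduce to echelon form.
R2 ← R2 + (16/3)·R1: [0, -30, 55/3, 55/3, 50/3]
R3 ← R3 − (2/3)·R1: [0, 3, 31/3, -5/3, -7/3]
R4 ← R4 − (3)·R1: [0, 28, -3, -20, -4]
R3 ← R3 + (1/10)·R2: [0, 0, 73/6, 1/6, -2/3]
R4 ← R4 + (14/15)·R2: [0, 0, 127/9, -26/9, 104/9]
R4 ← R4 − (254/219)·R3: [0, 0, 0, -225/73, 900/73]
4 nonzero rows, so rank(T) = 4.
T has 5 columns; by rank–nullity, nullity = 5 − 4 = 1.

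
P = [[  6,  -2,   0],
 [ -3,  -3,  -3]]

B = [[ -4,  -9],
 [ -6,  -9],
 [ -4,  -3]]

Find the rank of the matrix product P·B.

First compute PB:
[[-12, -36],
 [ 42,  63]]
Now row reduce the product.
R2 ← R2 + (7/2)·R1: [0, -63]
2 nonzero rows, so rank(PB) = 2.

2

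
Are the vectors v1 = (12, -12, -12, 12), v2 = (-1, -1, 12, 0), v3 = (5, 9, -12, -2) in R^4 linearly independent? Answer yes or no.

Form the matrix with these vectors as rows and row reduce.
R2 ← R2 + (1/12)·R1: [0, -2, 11, 1]
R3 ← R3 − (5/12)·R1: [0, 14, -7, -7]
R3 ← R3 + (7)·R2: [0, 0, 70, 0]
3 nonzero rows, so the 3 vectors span a space of dimension 3.
Since 3 = 3, the vectors are linearly independent.

yes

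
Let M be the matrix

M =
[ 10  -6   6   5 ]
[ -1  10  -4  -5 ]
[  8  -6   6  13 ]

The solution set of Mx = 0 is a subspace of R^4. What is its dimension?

Row reduce to echelon form.
R2 ← R2 + (1/10)·R1: [0, 47/5, -17/5, -9/2]
R3 ← R3 − (4/5)·R1: [0, -6/5, 6/5, 9]
R3 ← R3 + (6/47)·R2: [0, 0, 36/47, 396/47]
3 nonzero rows, so rank(M) = 3.
M has 4 columns; by rank–nullity, nullity = 4 − 3 = 1.

1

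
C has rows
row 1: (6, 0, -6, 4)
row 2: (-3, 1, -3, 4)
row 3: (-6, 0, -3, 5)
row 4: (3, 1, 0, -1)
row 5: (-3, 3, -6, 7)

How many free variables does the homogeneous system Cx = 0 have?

Row reduce to echelon form.
R2 ← R2 + (1/2)·R1: [0, 1, -6, 6]
R3 ← R3 + R1: [0, 0, -9, 9]
R4 ← R4 − (1/2)·R1: [0, 1, 3, -3]
R5 ← R5 + (1/2)·R1: [0, 3, -9, 9]
R4 ← R4 − R2: [0, 0, 9, -9]
R5 ← R5 − (3)·R2: [0, 0, 9, -9]
R4 ← R4 + R3: [0, 0, 0, 0]
R5 ← R5 + R3: [0, 0, 0, 0]
3 nonzero rows, so rank(C) = 3.
C has 4 columns; by rank–nullity, nullity = 4 − 3 = 1.

1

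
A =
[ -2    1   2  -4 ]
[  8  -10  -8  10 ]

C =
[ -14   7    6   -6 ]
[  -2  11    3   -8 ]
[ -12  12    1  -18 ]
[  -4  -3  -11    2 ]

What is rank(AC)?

2

First compute AC:
[[ 18,  33,  37, -40],
 [-36, -180, -100, 196]]
Now row reduce the product.
R2 ← R2 + (2)·R1: [0, -114, -26, 116]
2 nonzero rows, so rank(AC) = 2.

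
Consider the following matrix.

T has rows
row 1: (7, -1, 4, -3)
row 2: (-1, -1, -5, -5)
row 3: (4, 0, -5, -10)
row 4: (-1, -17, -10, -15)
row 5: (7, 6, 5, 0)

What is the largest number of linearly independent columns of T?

3

Row reduce to echelon form.
R2 ← R2 + (1/7)·R1: [0, -8/7, -31/7, -38/7]
R3 ← R3 − (4/7)·R1: [0, 4/7, -51/7, -58/7]
R4 ← R4 + (1/7)·R1: [0, -120/7, -66/7, -108/7]
R5 ← R5 − R1: [0, 7, 1, 3]
R3 ← R3 + (1/2)·R2: [0, 0, -19/2, -11]
R4 ← R4 − (15)·R2: [0, 0, 57, 66]
R5 ← R5 + (49/8)·R2: [0, 0, -209/8, -121/4]
R4 ← R4 + (6)·R3: [0, 0, 0, 0]
R5 ← R5 − (11/4)·R3: [0, 0, 0, 0]
Echelon form has 3 nonzero rows, so rank(T) = 3.
The rank gives the maximum number of linearly independent columns: 3.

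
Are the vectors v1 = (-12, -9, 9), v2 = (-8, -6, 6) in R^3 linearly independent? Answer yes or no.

no

Form the matrix with these vectors as rows and row reduce.
R2 ← R2 − (2/3)·R1: [0, 0, 0]
1 nonzero row, so the 2 vectors span a space of dimension 1.
Since 1 < 2, the vectors are linearly dependent.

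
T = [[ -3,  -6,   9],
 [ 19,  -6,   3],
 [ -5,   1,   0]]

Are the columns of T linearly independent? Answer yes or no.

Row reduce T to echelon form.
R2 ← R2 + (19/3)·R1: [0, -44, 60]
R3 ← R3 − (5/3)·R1: [0, 11, -15]
R3 ← R3 + (1/4)·R2: [0, 0, 0]
2 pivots among 3 columns.
Only 2 < 3 pivot columns, so the columns are linearly dependent.

no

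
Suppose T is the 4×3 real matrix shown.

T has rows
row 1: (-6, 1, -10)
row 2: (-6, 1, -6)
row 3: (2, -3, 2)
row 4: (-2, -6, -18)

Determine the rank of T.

Row reduce to echelon form.
R2 ← R2 − R1: [0, 0, 4]
R3 ← R3 + (1/3)·R1: [0, -8/3, -4/3]
R4 ← R4 − (1/3)·R1: [0, -19/3, -44/3]
Swap R2 ↔ R3
R4 ← R4 − (19/8)·R2: [0, 0, -23/2]
R4 ← R4 + (23/8)·R3: [0, 0, 0]
Echelon form has 3 nonzero rows, so rank(T) = 3.

3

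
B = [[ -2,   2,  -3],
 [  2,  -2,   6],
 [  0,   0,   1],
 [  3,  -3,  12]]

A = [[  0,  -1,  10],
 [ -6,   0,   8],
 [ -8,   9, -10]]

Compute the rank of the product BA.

2

First compute BA:
[[ 12, -25,  26],
 [-36,  52, -56],
 [ -8,   9, -10],
 [-78, 105, -114]]
Now row reduce the product.
R2 ← R2 + (3)·R1: [0, -23, 22]
R3 ← R3 + (2/3)·R1: [0, -23/3, 22/3]
R4 ← R4 + (13/2)·R1: [0, -115/2, 55]
R3 ← R3 − (1/3)·R2: [0, 0, 0]
R4 ← R4 − (5/2)·R2: [0, 0, 0]
2 nonzero rows, so rank(BA) = 2.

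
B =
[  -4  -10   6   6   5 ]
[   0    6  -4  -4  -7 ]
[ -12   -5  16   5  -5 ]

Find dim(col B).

3

Row reduce to echelon form.
R3 ← R3 − (3)·R1: [0, 25, -2, -13, -20]
R3 ← R3 − (25/6)·R2: [0, 0, 44/3, 11/3, 55/6]
Echelon form has 3 nonzero rows, so rank(B) = 3.
The column space has dimension equal to the rank: 3.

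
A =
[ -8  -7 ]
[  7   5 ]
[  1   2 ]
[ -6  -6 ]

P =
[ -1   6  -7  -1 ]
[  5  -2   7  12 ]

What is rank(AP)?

2

First compute AP:
[[-27, -34,   7, -76],
 [ 18,  32, -14,  53],
 [  9,   2,   7,  23],
 [-24, -24,   0, -66]]
Now row reduce the product.
R2 ← R2 + (2/3)·R1: [0, 28/3, -28/3, 7/3]
R3 ← R3 + (1/3)·R1: [0, -28/3, 28/3, -7/3]
R4 ← R4 − (8/9)·R1: [0, 56/9, -56/9, 14/9]
R3 ← R3 + R2: [0, 0, 0, 0]
R4 ← R4 − (2/3)·R2: [0, 0, 0, 0]
2 nonzero rows, so rank(AP) = 2.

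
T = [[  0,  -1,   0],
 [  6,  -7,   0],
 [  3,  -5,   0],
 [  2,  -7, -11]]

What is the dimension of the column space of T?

Row reduce to echelon form.
Swap R1 ↔ R2
R3 ← R3 − (1/2)·R1: [0, -3/2, 0]
R4 ← R4 − (1/3)·R1: [0, -14/3, -11]
R3 ← R3 − (3/2)·R2: [0, 0, 0]
R4 ← R4 − (14/3)·R2: [0, 0, -11]
Swap R3 ↔ R4
Echelon form has 3 nonzero rows, so rank(T) = 3.
The column space has dimension equal to the rank: 3.

3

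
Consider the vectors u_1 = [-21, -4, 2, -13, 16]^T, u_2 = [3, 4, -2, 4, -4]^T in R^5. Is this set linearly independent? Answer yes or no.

yes

Form the matrix with these vectors as rows and row reduce.
R2 ← R2 + (1/7)·R1: [0, 24/7, -12/7, 15/7, -12/7]
2 nonzero rows, so the 2 vectors span a space of dimension 2.
Since 2 = 2, the vectors are linearly independent.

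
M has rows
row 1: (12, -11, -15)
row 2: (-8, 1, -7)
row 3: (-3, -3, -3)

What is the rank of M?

Row reduce to echelon form.
R2 ← R2 + (2/3)·R1: [0, -19/3, -17]
R3 ← R3 + (1/4)·R1: [0, -23/4, -27/4]
R3 ← R3 − (69/76)·R2: [0, 0, 165/19]
Echelon form has 3 nonzero rows, so rank(M) = 3.

3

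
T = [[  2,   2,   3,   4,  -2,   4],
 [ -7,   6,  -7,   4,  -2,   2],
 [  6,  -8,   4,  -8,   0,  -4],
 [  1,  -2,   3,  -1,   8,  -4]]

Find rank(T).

3

Row reduce to echelon form.
R2 ← R2 + (7/2)·R1: [0, 13, 7/2, 18, -9, 16]
R3 ← R3 − (3)·R1: [0, -14, -5, -20, 6, -16]
R4 ← R4 − (1/2)·R1: [0, -3, 3/2, -3, 9, -6]
R3 ← R3 + (14/13)·R2: [0, 0, -16/13, -8/13, -48/13, 16/13]
R4 ← R4 + (3/13)·R2: [0, 0, 30/13, 15/13, 90/13, -30/13]
R4 ← R4 + (15/8)·R3: [0, 0, 0, 0, 0, 0]
Echelon form has 3 nonzero rows, so rank(T) = 3.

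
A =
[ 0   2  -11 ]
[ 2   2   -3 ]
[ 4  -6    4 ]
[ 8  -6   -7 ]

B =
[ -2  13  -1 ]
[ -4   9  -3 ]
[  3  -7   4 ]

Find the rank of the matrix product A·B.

First compute AB:
[[-41,  95, -50],
 [-21,  65, -20],
 [ 28, -30,  30],
 [-13,  99, -18]]
Now row reduce the product.
R2 ← R2 − (21/41)·R1: [0, 670/41, 230/41]
R3 ← R3 + (28/41)·R1: [0, 1430/41, -170/41]
R4 ← R4 − (13/41)·R1: [0, 2824/41, -88/41]
R3 ← R3 − (143/67)·R2: [0, 0, -1080/67]
R4 ← R4 − (1412/335)·R2: [0, 0, -1728/67]
R4 ← R4 − (8/5)·R3: [0, 0, 0]
3 nonzero rows, so rank(AB) = 3.

3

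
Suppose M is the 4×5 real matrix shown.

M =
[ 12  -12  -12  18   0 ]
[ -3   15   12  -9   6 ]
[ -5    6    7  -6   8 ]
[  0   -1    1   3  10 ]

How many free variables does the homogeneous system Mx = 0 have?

Row reduce to echelon form.
R2 ← R2 + (1/4)·R1: [0, 12, 9, -9/2, 6]
R3 ← R3 + (5/12)·R1: [0, 1, 2, 3/2, 8]
R3 ← R3 − (1/12)·R2: [0, 0, 5/4, 15/8, 15/2]
R4 ← R4 + (1/12)·R2: [0, 0, 7/4, 21/8, 21/2]
R4 ← R4 − (7/5)·R3: [0, 0, 0, 0, 0]
3 nonzero rows, so rank(M) = 3.
M has 5 columns; by rank–nullity, nullity = 5 − 3 = 2.

2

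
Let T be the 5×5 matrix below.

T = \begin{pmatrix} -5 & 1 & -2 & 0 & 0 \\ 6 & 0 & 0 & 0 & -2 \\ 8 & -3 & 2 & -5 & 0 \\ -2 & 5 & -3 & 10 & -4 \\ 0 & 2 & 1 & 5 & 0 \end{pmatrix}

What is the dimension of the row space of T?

4

Row reduce to echelon form.
R2 ← R2 + (6/5)·R1: [0, 6/5, -12/5, 0, -2]
R3 ← R3 + (8/5)·R1: [0, -7/5, -6/5, -5, 0]
R4 ← R4 − (2/5)·R1: [0, 23/5, -11/5, 10, -4]
R3 ← R3 + (7/6)·R2: [0, 0, -4, -5, -7/3]
R4 ← R4 − (23/6)·R2: [0, 0, 7, 10, 11/3]
R5 ← R5 − (5/3)·R2: [0, 0, 5, 5, 10/3]
R4 ← R4 + (7/4)·R3: [0, 0, 0, 5/4, -5/12]
R5 ← R5 + (5/4)·R3: [0, 0, 0, -5/4, 5/12]
R5 ← R5 + R4: [0, 0, 0, 0, 0]
Echelon form has 4 nonzero rows, so rank(T) = 4.
The row space has dimension equal to the rank: 4.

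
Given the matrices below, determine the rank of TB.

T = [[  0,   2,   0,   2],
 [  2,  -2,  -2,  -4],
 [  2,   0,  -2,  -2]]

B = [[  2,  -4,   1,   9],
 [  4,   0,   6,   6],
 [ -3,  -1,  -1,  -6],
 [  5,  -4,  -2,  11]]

2

First compute TB:
[[ 18,  -8,   8,  34],
 [-18,  10,   0, -26],
 [  0,   2,   8,   8]]
Now row reduce the product.
R2 ← R2 + R1: [0, 2, 8, 8]
R3 ← R3 − R2: [0, 0, 0, 0]
2 nonzero rows, so rank(TB) = 2.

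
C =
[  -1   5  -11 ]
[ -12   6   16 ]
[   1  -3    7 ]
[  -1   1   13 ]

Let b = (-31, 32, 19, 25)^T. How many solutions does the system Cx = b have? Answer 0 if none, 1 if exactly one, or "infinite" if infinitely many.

1

Row reduce the augmented matrix [C | b].
R2 ← R2 − (12)·R1: [0, -54, 148, 404]
R3 ← R3 + R1: [0, 2, -4, -12]
R4 ← R4 − R1: [0, -4, 24, 56]
R3 ← R3 + (1/27)·R2: [0, 0, 40/27, 80/27]
R4 ← R4 − (2/27)·R2: [0, 0, 352/27, 704/27]
R4 ← R4 − (44/5)·R3: [0, 0, 0, 0]
The echelon form has 3 nonzero rows, and every pivot lies in the first 3 columns, so rank(C) = rank([C|b]) = 3.
The system is consistent.
rank = 3 = number of unknowns, so the solution is unique.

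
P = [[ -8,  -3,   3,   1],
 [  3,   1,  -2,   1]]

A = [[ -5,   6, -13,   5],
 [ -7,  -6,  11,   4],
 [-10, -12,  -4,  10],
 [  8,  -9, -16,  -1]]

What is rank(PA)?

First compute PA:
[[ 39, -75,  43, -23],
 [  6,  27, -36,  -2]]
Now row reduce the product.
R2 ← R2 − (2/13)·R1: [0, 501/13, -554/13, 20/13]
2 nonzero rows, so rank(PA) = 2.

2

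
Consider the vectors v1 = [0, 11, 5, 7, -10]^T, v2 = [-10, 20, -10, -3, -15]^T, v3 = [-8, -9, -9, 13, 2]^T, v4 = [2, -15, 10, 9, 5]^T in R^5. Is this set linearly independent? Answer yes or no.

Form the matrix with these vectors as rows and row reduce.
Swap R1 ↔ R2
R3 ← R3 − (4/5)·R1: [0, -25, -1, 77/5, 14]
R4 ← R4 + (1/5)·R1: [0, -11, 8, 42/5, 2]
R3 ← R3 + (25/11)·R2: [0, 0, 114/11, 1722/55, -96/11]
R4 ← R4 + R2: [0, 0, 13, 77/5, -8]
R4 ← R4 − (143/114)·R3: [0, 0, 0, -2268/95, 56/19]
4 nonzero rows, so the 4 vectors span a space of dimension 4.
Since 4 = 4, the vectors are linearly independent.

yes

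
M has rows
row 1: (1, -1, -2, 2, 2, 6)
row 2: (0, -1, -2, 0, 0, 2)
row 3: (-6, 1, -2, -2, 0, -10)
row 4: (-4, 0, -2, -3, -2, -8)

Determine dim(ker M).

3

Row reduce to echelon form.
R3 ← R3 + (6)·R1: [0, -5, -14, 10, 12, 26]
R4 ← R4 + (4)·R1: [0, -4, -10, 5, 6, 16]
R3 ← R3 − (5)·R2: [0, 0, -4, 10, 12, 16]
R4 ← R4 − (4)·R2: [0, 0, -2, 5, 6, 8]
R4 ← R4 − (1/2)·R3: [0, 0, 0, 0, 0, 0]
3 nonzero rows, so rank(M) = 3.
M has 6 columns; by rank–nullity, nullity = 6 − 3 = 3.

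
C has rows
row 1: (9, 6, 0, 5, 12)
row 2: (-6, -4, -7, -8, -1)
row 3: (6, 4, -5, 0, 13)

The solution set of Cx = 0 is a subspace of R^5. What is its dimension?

3

Row reduce to echelon form.
R2 ← R2 + (2/3)·R1: [0, 0, -7, -14/3, 7]
R3 ← R3 − (2/3)·R1: [0, 0, -5, -10/3, 5]
R3 ← R3 − (5/7)·R2: [0, 0, 0, 0, 0]
2 nonzero rows, so rank(C) = 2.
C has 5 columns; by rank–nullity, nullity = 5 − 2 = 3.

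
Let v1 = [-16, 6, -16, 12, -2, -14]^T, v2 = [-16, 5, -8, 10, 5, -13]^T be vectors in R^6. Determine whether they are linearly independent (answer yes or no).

Form the matrix with these vectors as rows and row reduce.
R2 ← R2 − R1: [0, -1, 8, -2, 7, 1]
2 nonzero rows, so the 2 vectors span a space of dimension 2.
Since 2 = 2, the vectors are linearly independent.

yes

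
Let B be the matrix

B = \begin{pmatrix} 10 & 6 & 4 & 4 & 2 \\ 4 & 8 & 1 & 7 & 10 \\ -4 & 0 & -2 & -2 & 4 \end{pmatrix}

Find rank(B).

3

Row reduce to echelon form.
R2 ← R2 − (2/5)·R1: [0, 28/5, -3/5, 27/5, 46/5]
R3 ← R3 + (2/5)·R1: [0, 12/5, -2/5, -2/5, 24/5]
R3 ← R3 − (3/7)·R2: [0, 0, -1/7, -19/7, 6/7]
Echelon form has 3 nonzero rows, so rank(B) = 3.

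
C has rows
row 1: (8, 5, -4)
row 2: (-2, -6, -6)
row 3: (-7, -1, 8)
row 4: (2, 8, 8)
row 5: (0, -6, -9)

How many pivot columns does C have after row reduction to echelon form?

3

Row reduce to echelon form.
R2 ← R2 + (1/4)·R1: [0, -19/4, -7]
R3 ← R3 + (7/8)·R1: [0, 27/8, 9/2]
R4 ← R4 − (1/4)·R1: [0, 27/4, 9]
R3 ← R3 + (27/38)·R2: [0, 0, -9/19]
R4 ← R4 + (27/19)·R2: [0, 0, -18/19]
R5 ← R5 − (24/19)·R2: [0, 0, -3/19]
R4 ← R4 − (2)·R3: [0, 0, 0]
R5 ← R5 − (1/3)·R3: [0, 0, 0]
Echelon form has 3 nonzero rows, so rank(C) = 3.
Each nonzero row contributes one pivot column: 3 pivot columns.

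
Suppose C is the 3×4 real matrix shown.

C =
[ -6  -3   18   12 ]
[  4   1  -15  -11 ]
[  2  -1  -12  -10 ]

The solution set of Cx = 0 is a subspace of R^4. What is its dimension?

2

Row reduce to echelon form.
R2 ← R2 + (2/3)·R1: [0, -1, -3, -3]
R3 ← R3 + (1/3)·R1: [0, -2, -6, -6]
R3 ← R3 − (2)·R2: [0, 0, 0, 0]
2 nonzero rows, so rank(C) = 2.
C has 4 columns; by rank–nullity, nullity = 4 − 2 = 2.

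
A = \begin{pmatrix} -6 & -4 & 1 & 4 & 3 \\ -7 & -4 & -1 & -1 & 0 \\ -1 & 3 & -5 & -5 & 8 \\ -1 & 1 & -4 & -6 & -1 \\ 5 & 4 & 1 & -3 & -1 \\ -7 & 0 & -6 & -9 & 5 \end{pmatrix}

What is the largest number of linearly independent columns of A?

5

Row reduce to echelon form.
R2 ← R2 − (7/6)·R1: [0, 2/3, -13/6, -17/3, -7/2]
R3 ← R3 − (1/6)·R1: [0, 11/3, -31/6, -17/3, 15/2]
R4 ← R4 − (1/6)·R1: [0, 5/3, -25/6, -20/3, -3/2]
R5 ← R5 + (5/6)·R1: [0, 2/3, 11/6, 1/3, 3/2]
R6 ← R6 − (7/6)·R1: [0, 14/3, -43/6, -41/3, 3/2]
R3 ← R3 − (11/2)·R2: [0, 0, 27/4, 51/2, 107/4]
R4 ← R4 − (5/2)·R2: [0, 0, 5/4, 15/2, 29/4]
R5 ← R5 − R2: [0, 0, 4, 6, 5]
R6 ← R6 − (7)·R2: [0, 0, 8, 26, 26]
R4 ← R4 − (5/27)·R3: [0, 0, 0, 25/9, 62/27]
R5 ← R5 − (16/27)·R3: [0, 0, 0, -82/9, -293/27]
R6 ← R6 − (32/27)·R3: [0, 0, 0, -38/9, -154/27]
R5 ← R5 + (82/25)·R4: [0, 0, 0, 0, -83/25]
R6 ← R6 + (38/25)·R4: [0, 0, 0, 0, -166/75]
R6 ← R6 − (2/3)·R5: [0, 0, 0, 0, 0]
Echelon form has 5 nonzero rows, so rank(A) = 5.
The rank gives the maximum number of linearly independent columns: 5.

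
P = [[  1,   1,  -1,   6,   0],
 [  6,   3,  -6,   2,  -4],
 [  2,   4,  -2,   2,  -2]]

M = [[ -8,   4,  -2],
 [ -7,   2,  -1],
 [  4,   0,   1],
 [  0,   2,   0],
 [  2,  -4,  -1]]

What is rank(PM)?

First compute PM:
[[-19,  18,  -4],
 [-101,  50, -17],
 [-56,  28,  -8]]
Now row reduce the product.
R2 ← R2 − (101/19)·R1: [0, -868/19, 81/19]
R3 ← R3 − (56/19)·R1: [0, -476/19, 72/19]
R3 ← R3 − (17/31)·R2: [0, 0, 45/31]
3 nonzero rows, so rank(PM) = 3.

3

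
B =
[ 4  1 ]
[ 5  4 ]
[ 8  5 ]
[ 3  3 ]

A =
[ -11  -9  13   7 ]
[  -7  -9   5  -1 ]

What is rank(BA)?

First compute BA:
[[-51, -45,  57,  27],
 [-83, -81,  85,  31],
 [-123, -117, 129,  51],
 [-54, -54,  54,  18]]
Now row reduce the product.
R2 ← R2 − (83/51)·R1: [0, -132/17, -132/17, -220/17]
R3 ← R3 − (41/17)·R1: [0, -144/17, -144/17, -240/17]
R4 ← R4 − (18/17)·R1: [0, -108/17, -108/17, -180/17]
R3 ← R3 − (12/11)·R2: [0, 0, 0, 0]
R4 ← R4 − (9/11)·R2: [0, 0, 0, 0]
2 nonzero rows, so rank(BA) = 2.

2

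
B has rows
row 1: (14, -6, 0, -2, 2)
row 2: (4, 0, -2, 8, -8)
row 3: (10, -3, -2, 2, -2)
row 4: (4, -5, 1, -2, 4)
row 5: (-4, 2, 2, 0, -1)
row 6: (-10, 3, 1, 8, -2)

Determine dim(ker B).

0

Row reduce to echelon form.
R2 ← R2 − (2/7)·R1: [0, 12/7, -2, 60/7, -60/7]
R3 ← R3 − (5/7)·R1: [0, 9/7, -2, 24/7, -24/7]
R4 ← R4 − (2/7)·R1: [0, -23/7, 1, -10/7, 24/7]
R5 ← R5 + (2/7)·R1: [0, 2/7, 2, -4/7, -3/7]
R6 ← R6 + (5/7)·R1: [0, -9/7, 1, 46/7, -4/7]
R3 ← R3 − (3/4)·R2: [0, 0, -1/2, -3, 3]
R4 ← R4 + (23/12)·R2: [0, 0, -17/6, 15, -13]
R5 ← R5 − (1/6)·R2: [0, 0, 7/3, -2, 1]
R6 ← R6 + (3/4)·R2: [0, 0, -1/2, 13, -7]
R4 ← R4 − (17/3)·R3: [0, 0, 0, 32, -30]
R5 ← R5 + (14/3)·R3: [0, 0, 0, -16, 15]
R6 ← R6 − R3: [0, 0, 0, 16, -10]
R5 ← R5 + (1/2)·R4: [0, 0, 0, 0, 0]
R6 ← R6 − (1/2)·R4: [0, 0, 0, 0, 5]
Swap R5 ↔ R6
5 nonzero rows, so rank(B) = 5.
B has 5 columns; by rank–nullity, nullity = 5 − 5 = 0.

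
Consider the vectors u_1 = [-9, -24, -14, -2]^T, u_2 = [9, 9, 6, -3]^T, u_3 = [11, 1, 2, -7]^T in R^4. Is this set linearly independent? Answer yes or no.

Form the matrix with these vectors as rows and row reduce.
R2 ← R2 + R1: [0, -15, -8, -5]
R3 ← R3 + (11/9)·R1: [0, -85/3, -136/9, -85/9]
R3 ← R3 − (17/9)·R2: [0, 0, 0, 0]
2 nonzero rows, so the 3 vectors span a space of dimension 2.
Since 2 < 3, the vectors are linearly dependent.

no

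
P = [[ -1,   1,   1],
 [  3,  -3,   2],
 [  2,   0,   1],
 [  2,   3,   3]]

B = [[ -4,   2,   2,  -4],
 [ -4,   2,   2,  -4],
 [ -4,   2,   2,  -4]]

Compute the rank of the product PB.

First compute PB:
[[ -4,   2,   2,  -4],
 [ -8,   4,   4,  -8],
 [-12,   6,   6, -12],
 [-32,  16,  16, -32]]
Now row reduce the product.
R2 ← R2 − (2)·R1: [0, 0, 0, 0]
R3 ← R3 − (3)·R1: [0, 0, 0, 0]
R4 ← R4 − (8)·R1: [0, 0, 0, 0]
1 nonzero row, so rank(PB) = 1.

1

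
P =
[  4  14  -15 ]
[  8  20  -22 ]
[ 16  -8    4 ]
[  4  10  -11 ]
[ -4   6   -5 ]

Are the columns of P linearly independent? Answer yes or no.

no

Row reduce P to echelon form.
R2 ← R2 − (2)·R1: [0, -8, 8]
R3 ← R3 − (4)·R1: [0, -64, 64]
R4 ← R4 − R1: [0, -4, 4]
R5 ← R5 + R1: [0, 20, -20]
R3 ← R3 − (8)·R2: [0, 0, 0]
R4 ← R4 − (1/2)·R2: [0, 0, 0]
R5 ← R5 + (5/2)·R2: [0, 0, 0]
2 pivots among 3 columns.
Only 2 < 3 pivot columns, so the columns are linearly dependent.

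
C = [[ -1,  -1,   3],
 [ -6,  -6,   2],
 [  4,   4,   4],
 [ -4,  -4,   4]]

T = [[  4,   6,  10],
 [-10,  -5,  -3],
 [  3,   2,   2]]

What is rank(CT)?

First compute CT:
[[ 15,   5,  -1],
 [ 42,  -2, -38],
 [-12,  12,  36],
 [ 36,   4, -20]]
Now row reduce the product.
R2 ← R2 − (14/5)·R1: [0, -16, -176/5]
R3 ← R3 + (4/5)·R1: [0, 16, 176/5]
R4 ← R4 − (12/5)·R1: [0, -8, -88/5]
R3 ← R3 + R2: [0, 0, 0]
R4 ← R4 − (1/2)·R2: [0, 0, 0]
2 nonzero rows, so rank(CT) = 2.

2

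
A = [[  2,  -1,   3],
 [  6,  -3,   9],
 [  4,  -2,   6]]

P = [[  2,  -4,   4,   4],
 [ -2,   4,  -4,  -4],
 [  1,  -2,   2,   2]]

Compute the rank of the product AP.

First compute AP:
[[  9, -18,  18,  18],
 [ 27, -54,  54,  54],
 [ 18, -36,  36,  36]]
Now row reduce the product.
R2 ← R2 − (3)·R1: [0, 0, 0, 0]
R3 ← R3 − (2)·R1: [0, 0, 0, 0]
1 nonzero row, so rank(AP) = 1.

1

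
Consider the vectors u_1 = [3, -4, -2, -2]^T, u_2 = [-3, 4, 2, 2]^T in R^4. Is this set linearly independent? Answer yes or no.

Form the matrix with these vectors as rows and row reduce.
R2 ← R2 + R1: [0, 0, 0, 0]
1 nonzero row, so the 2 vectors span a space of dimension 1.
Since 1 < 2, the vectors are linearly dependent.

no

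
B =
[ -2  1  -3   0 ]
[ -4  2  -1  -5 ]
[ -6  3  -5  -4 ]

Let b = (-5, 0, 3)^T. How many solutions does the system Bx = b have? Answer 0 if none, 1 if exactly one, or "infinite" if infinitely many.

0

Row reduce the augmented matrix [B | b].
R2 ← R2 − (2)·R1: [0, 0, 5, -5, 10]
R3 ← R3 − (3)·R1: [0, 0, 4, -4, 18]
R3 ← R3 − (4/5)·R2: [0, 0, 0, 0, 10]
The echelon form has 3 nonzero rows; the last pivot sits in the augmented column, so rank(B) = 2 but rank([B|b]) = 3.
Since the ranks differ, the system is inconsistent.
It has no solutions.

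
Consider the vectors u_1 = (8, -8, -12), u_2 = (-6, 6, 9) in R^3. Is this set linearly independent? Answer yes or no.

Form the matrix with these vectors as rows and row reduce.
R2 ← R2 + (3/4)·R1: [0, 0, 0]
1 nonzero row, so the 2 vectors span a space of dimension 1.
Since 1 < 2, the vectors are linearly dependent.

no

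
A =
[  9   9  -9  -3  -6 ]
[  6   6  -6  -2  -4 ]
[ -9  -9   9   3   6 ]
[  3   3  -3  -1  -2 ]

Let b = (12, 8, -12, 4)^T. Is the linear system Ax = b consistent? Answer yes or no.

Row reduce the augmented matrix [A | b].
R2 ← R2 − (2/3)·R1: [0, 0, 0, 0, 0, 0]
R3 ← R3 + R1: [0, 0, 0, 0, 0, 0]
R4 ← R4 − (1/3)·R1: [0, 0, 0, 0, 0, 0]
The echelon form has 1 nonzero rows, and every pivot lies in the first 5 columns, so rank(A) = rank([A|b]) = 1.
The system is consistent.

yes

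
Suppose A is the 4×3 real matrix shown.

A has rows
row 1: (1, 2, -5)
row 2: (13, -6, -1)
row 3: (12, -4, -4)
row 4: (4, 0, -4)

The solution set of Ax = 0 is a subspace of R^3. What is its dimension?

1

Row reduce to echelon form.
R2 ← R2 − (13)·R1: [0, -32, 64]
R3 ← R3 − (12)·R1: [0, -28, 56]
R4 ← R4 − (4)·R1: [0, -8, 16]
R3 ← R3 − (7/8)·R2: [0, 0, 0]
R4 ← R4 − (1/4)·R2: [0, 0, 0]
2 nonzero rows, so rank(A) = 2.
A has 3 columns; by rank–nullity, nullity = 3 − 2 = 1.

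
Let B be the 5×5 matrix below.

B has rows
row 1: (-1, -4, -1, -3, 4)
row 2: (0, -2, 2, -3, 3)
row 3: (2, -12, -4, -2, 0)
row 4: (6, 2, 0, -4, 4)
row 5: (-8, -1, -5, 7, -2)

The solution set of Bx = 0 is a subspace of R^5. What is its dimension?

Row reduce to echelon form.
R3 ← R3 + (2)·R1: [0, -20, -6, -8, 8]
R4 ← R4 + (6)·R1: [0, -22, -6, -22, 28]
R5 ← R5 − (8)·R1: [0, 31, 3, 31, -34]
R3 ← R3 − (10)·R2: [0, 0, -26, 22, -22]
R4 ← R4 − (11)·R2: [0, 0, -28, 11, -5]
R5 ← R5 + (31/2)·R2: [0, 0, 34, -31/2, 25/2]
R4 ← R4 − (14/13)·R3: [0, 0, 0, -165/13, 243/13]
R5 ← R5 + (17/13)·R3: [0, 0, 0, 345/26, -423/26]
R5 ← R5 + (23/22)·R4: [0, 0, 0, 0, 36/11]
5 nonzero rows, so rank(B) = 5.
B has 5 columns; by rank–nullity, nullity = 5 − 5 = 0.

0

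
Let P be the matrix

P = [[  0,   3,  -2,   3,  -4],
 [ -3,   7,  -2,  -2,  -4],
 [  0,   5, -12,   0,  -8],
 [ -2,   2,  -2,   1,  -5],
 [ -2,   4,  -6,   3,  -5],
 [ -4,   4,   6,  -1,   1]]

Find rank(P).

Row reduce to echelon form.
Swap R1 ↔ R2
R4 ← R4 − (2/3)·R1: [0, -8/3, -2/3, 7/3, -7/3]
R5 ← R5 − (2/3)·R1: [0, -2/3, -14/3, 13/3, -7/3]
R6 ← R6 − (4/3)·R1: [0, -16/3, 26/3, 5/3, 19/3]
R3 ← R3 − (5/3)·R2: [0, 0, -26/3, -5, -4/3]
R4 ← R4 + (8/9)·R2: [0, 0, -22/9, 5, -53/9]
R5 ← R5 + (2/9)·R2: [0, 0, -46/9, 5, -29/9]
R6 ← R6 + (16/9)·R2: [0, 0, 46/9, 7, -7/9]
R4 ← R4 − (11/39)·R3: [0, 0, 0, 250/39, -215/39]
R5 ← R5 − (23/39)·R3: [0, 0, 0, 310/39, -95/39]
R6 ← R6 + (23/39)·R3: [0, 0, 0, 158/39, -61/39]
R5 ← R5 − (31/25)·R4: [0, 0, 0, 0, 22/5]
R6 ← R6 − (79/125)·R4: [0, 0, 0, 0, 48/25]
R6 ← R6 − (24/55)·R5: [0, 0, 0, 0, 0]
Echelon form has 5 nonzero rows, so rank(P) = 5.

5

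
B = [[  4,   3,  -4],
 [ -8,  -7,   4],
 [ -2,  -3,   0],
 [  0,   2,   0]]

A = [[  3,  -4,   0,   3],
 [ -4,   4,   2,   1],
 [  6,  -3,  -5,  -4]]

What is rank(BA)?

First compute BA:
[[-24,   8,  26,  31],
 [ 28,  -8, -34, -47],
 [  6,  -4,  -6,  -9],
 [ -8,   8,   4,   2]]
Now row reduce the product.
R2 ← R2 + (7/6)·R1: [0, 4/3, -11/3, -65/6]
R3 ← R3 + (1/4)·R1: [0, -2, 1/2, -5/4]
R4 ← R4 − (1/3)·R1: [0, 16/3, -14/3, -25/3]
R3 ← R3 + (3/2)·R2: [0, 0, -5, -35/2]
R4 ← R4 − (4)·R2: [0, 0, 10, 35]
R4 ← R4 + (2)·R3: [0, 0, 0, 0]
3 nonzero rows, so rank(BA) = 3.

3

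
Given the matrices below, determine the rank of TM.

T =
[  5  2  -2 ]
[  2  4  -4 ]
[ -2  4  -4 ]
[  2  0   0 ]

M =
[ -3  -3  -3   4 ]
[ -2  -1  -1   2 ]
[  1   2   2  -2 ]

First compute TM:
[[-21, -21, -21,  28],
 [-18, -18, -18,  24],
 [ -6,  -6,  -6,   8],
 [ -6,  -6,  -6,   8]]
Now row reduce the product.
R2 ← R2 − (6/7)·R1: [0, 0, 0, 0]
R3 ← R3 − (2/7)·R1: [0, 0, 0, 0]
R4 ← R4 − (2/7)·R1: [0, 0, 0, 0]
1 nonzero row, so rank(TM) = 1.

1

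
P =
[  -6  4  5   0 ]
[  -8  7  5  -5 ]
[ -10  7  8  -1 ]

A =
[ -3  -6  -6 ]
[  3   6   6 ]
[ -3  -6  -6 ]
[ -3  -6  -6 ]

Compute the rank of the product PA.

1

First compute PA:
[[ 15,  30,  30],
 [ 45,  90,  90],
 [ 30,  60,  60]]
Now row reduce the product.
R2 ← R2 − (3)·R1: [0, 0, 0]
R3 ← R3 − (2)·R1: [0, 0, 0]
1 nonzero row, so rank(PA) = 1.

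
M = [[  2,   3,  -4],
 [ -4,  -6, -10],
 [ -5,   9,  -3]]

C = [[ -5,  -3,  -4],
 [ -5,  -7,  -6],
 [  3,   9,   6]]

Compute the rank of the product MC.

2

First compute MC:
[[-37, -63, -50],
 [ 20, -36,  -8],
 [-29, -75, -52]]
Now row reduce the product.
R2 ← R2 + (20/37)·R1: [0, -2592/37, -1296/37]
R3 ← R3 − (29/37)·R1: [0, -948/37, -474/37]
R3 ← R3 − (79/216)·R2: [0, 0, 0]
2 nonzero rows, so rank(MC) = 2.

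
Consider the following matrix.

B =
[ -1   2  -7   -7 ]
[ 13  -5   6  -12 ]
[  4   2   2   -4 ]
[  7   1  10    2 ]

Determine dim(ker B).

Row reduce to echelon form.
R2 ← R2 + (13)·R1: [0, 21, -85, -103]
R3 ← R3 + (4)·R1: [0, 10, -26, -32]
R4 ← R4 + (7)·R1: [0, 15, -39, -47]
R3 ← R3 − (10/21)·R2: [0, 0, 304/21, 358/21]
R4 ← R4 − (5/7)·R2: [0, 0, 152/7, 186/7]
R4 ← R4 − (3/2)·R3: [0, 0, 0, 1]
4 nonzero rows, so rank(B) = 4.
B has 4 columns; by rank–nullity, nullity = 4 − 4 = 0.

0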